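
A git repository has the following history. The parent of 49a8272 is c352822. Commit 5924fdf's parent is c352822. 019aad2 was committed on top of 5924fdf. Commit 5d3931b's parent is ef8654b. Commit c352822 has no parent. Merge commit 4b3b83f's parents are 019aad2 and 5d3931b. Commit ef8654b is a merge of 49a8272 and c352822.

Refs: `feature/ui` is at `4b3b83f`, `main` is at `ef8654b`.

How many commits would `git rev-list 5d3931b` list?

Walking parent pointers from 5d3931b: reachable set = {49a8272, 5d3931b, c352822, ef8654b}.
That is 4 commits.

4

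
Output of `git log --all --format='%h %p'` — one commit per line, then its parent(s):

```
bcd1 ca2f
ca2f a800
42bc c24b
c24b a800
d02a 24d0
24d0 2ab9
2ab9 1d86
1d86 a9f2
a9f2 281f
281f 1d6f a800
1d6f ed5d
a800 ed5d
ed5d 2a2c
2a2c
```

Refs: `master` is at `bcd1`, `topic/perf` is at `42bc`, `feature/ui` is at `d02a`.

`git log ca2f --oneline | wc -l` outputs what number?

4

Walking parent pointers from ca2f: reachable set = {2a2c, a800, ca2f, ed5d}.
That is 4 commits.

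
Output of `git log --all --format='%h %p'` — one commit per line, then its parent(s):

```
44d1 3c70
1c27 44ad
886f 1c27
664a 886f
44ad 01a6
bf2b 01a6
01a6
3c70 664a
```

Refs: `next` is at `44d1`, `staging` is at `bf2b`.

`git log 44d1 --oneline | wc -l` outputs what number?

Walking parent pointers from 44d1: reachable set = {01a6, 1c27, 3c70, 44ad, 44d1, 664a, 886f}.
That is 7 commits.

7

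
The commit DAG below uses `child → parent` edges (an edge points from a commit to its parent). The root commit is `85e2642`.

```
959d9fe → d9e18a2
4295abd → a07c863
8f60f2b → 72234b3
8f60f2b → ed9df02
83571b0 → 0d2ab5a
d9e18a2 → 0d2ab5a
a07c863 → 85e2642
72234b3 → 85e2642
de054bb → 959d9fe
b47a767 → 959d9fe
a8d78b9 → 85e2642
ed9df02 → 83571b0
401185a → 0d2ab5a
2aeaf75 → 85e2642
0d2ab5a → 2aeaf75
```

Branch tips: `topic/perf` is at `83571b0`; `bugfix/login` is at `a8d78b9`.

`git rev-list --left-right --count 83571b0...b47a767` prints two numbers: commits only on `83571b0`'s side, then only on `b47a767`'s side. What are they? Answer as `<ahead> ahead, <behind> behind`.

Reachable from 83571b0: {0d2ab5a, 2aeaf75, 83571b0, 85e2642}.
Reachable from b47a767: {0d2ab5a, 2aeaf75, 85e2642, 959d9fe, b47a767, d9e18a2}.
Only in 83571b0's history (ahead): {83571b0} — 1.
Only in b47a767's history (behind): {959d9fe, b47a767, d9e18a2} — 3.

1 ahead, 3 behind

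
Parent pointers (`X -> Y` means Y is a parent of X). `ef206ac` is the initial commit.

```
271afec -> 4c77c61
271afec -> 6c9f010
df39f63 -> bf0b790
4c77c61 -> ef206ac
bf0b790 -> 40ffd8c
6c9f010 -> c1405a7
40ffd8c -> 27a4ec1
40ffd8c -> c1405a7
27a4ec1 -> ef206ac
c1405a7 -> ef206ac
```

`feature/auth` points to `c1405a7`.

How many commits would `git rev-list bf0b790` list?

Walking parent pointers from bf0b790: reachable set = {27a4ec1, 40ffd8c, bf0b790, c1405a7, ef206ac}.
That is 5 commits.

5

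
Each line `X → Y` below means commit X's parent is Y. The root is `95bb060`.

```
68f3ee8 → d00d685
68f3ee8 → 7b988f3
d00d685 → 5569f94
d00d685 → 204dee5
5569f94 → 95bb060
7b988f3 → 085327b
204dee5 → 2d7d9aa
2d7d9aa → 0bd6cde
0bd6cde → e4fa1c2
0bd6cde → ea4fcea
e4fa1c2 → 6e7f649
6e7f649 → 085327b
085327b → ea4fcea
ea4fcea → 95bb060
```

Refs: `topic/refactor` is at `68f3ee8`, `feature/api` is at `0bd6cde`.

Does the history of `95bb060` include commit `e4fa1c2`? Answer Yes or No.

No

Ancestors of 95bb060: {95bb060}.
e4fa1c2 is not in that set, so it is not an ancestor of 95bb060.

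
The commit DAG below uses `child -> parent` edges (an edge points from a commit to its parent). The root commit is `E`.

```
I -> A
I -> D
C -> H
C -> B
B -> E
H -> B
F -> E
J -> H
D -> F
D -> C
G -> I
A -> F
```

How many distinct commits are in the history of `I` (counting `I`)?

8

Walking parent pointers from I: reachable set = {A, B, C, D, E, F, H, I}.
That is 8 commits.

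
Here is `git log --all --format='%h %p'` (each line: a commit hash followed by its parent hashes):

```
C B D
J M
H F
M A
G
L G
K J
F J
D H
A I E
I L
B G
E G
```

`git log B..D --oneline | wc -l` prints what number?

Reachable from D: {A, D, E, F, G, H, I, J, L, M}.
Reachable from B: {B, G}.
In D's history but not B's: {A, D, E, F, H, I, J, L, M} — 9 commits.

9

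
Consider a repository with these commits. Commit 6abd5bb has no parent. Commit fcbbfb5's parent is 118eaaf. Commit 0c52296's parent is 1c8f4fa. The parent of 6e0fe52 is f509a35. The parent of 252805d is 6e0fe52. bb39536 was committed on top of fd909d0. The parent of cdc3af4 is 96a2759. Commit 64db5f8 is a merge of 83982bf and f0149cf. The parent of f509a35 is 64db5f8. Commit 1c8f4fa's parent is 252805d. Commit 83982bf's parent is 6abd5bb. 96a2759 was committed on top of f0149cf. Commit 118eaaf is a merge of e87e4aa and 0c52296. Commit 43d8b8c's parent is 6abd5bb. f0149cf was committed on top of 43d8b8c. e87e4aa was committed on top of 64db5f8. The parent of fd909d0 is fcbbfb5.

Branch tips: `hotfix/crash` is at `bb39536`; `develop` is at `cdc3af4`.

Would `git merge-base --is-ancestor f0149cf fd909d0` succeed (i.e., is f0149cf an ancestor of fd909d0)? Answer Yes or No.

Ancestors of fd909d0 (commits reachable by following parents): {0c52296, 118eaaf, 1c8f4fa, 252805d, 43d8b8c, 64db5f8, 6abd5bb, 6e0fe52, 83982bf, e87e4aa, f0149cf, f509a35, fcbbfb5, fd909d0}.
f0149cf is in that set, so it is an ancestor of fd909d0.

Yes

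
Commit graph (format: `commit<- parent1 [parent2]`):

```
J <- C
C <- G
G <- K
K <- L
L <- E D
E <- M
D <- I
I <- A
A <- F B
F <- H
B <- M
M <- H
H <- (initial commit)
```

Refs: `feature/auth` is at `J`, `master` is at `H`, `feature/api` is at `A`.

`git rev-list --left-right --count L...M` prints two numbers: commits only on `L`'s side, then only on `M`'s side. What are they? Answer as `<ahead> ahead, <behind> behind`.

7 ahead, 0 behind

Reachable from L: {A, B, D, E, F, H, I, L, M}.
Reachable from M: {H, M}.
Only in L's history (ahead): {A, B, D, E, F, I, L} — 7.
Only in M's history (behind): {} — 0.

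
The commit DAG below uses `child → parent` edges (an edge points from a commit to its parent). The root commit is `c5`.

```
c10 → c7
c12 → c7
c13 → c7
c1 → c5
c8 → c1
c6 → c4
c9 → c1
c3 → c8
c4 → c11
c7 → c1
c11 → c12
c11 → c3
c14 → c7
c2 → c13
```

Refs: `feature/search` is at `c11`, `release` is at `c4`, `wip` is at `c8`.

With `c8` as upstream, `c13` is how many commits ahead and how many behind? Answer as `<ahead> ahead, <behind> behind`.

Reachable from c13: {c1, c13, c5, c7}.
Reachable from c8: {c1, c5, c8}.
Only in c13's history (ahead): {c13, c7} — 2.
Only in c8's history (behind): {c8} — 1.

2 ahead, 1 behind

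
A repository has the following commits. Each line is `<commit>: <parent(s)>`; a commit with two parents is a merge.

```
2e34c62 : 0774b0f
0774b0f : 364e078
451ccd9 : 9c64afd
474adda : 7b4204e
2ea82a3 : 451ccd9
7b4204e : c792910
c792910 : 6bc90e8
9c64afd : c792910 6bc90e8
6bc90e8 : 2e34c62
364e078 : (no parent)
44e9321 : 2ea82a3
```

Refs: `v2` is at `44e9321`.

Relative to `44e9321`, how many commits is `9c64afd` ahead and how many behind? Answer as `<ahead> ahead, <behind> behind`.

Reachable from 9c64afd: {0774b0f, 2e34c62, 364e078, 6bc90e8, 9c64afd, c792910}.
Reachable from 44e9321: {0774b0f, 2e34c62, 2ea82a3, 364e078, 44e9321, 451ccd9, 6bc90e8, 9c64afd, c792910}.
Only in 9c64afd's history (ahead): {} — 0.
Only in 44e9321's history (behind): {2ea82a3, 44e9321, 451ccd9} — 3.

0 ahead, 3 behind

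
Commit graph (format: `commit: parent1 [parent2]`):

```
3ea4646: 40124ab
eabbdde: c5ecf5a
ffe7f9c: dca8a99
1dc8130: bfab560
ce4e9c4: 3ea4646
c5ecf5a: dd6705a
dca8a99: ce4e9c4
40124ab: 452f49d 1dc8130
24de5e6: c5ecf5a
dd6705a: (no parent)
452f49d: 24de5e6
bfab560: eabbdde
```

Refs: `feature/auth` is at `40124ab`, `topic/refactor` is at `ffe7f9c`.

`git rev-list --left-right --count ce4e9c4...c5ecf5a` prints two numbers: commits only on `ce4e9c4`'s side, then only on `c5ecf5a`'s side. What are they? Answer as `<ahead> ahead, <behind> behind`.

Reachable from ce4e9c4: {1dc8130, 24de5e6, 3ea4646, 40124ab, 452f49d, bfab560, c5ecf5a, ce4e9c4, dd6705a, eabbdde}.
Reachable from c5ecf5a: {c5ecf5a, dd6705a}.
Only in ce4e9c4's history (ahead): {1dc8130, 24de5e6, 3ea4646, 40124ab, 452f49d, bfab560, ce4e9c4, eabbdde} — 8.
Only in c5ecf5a's history (behind): {} — 0.

8 ahead, 0 behind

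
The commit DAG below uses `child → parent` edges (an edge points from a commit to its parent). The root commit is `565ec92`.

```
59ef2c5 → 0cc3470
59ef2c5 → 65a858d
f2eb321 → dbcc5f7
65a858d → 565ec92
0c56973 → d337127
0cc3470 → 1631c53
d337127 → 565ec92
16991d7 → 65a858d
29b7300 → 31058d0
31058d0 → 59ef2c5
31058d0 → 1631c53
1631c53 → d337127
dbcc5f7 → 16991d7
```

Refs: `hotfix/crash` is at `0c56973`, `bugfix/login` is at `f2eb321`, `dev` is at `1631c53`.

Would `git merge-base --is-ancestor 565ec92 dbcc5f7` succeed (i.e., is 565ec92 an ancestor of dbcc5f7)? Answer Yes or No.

Yes

Ancestors of dbcc5f7 (commits reachable by following parents): {16991d7, 565ec92, 65a858d, dbcc5f7}.
565ec92 is in that set, so it is an ancestor of dbcc5f7.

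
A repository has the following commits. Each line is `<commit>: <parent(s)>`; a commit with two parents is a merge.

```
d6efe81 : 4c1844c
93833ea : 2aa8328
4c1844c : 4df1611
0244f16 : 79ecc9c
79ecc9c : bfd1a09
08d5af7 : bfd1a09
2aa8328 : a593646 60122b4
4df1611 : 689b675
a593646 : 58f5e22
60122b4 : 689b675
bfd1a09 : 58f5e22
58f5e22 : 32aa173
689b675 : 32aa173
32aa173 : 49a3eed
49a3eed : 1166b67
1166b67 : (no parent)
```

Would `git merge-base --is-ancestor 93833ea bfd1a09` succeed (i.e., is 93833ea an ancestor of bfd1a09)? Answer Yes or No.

Ancestors of bfd1a09: {1166b67, 32aa173, 49a3eed, 58f5e22, bfd1a09}.
93833ea is not in that set, so it is not an ancestor of bfd1a09.

No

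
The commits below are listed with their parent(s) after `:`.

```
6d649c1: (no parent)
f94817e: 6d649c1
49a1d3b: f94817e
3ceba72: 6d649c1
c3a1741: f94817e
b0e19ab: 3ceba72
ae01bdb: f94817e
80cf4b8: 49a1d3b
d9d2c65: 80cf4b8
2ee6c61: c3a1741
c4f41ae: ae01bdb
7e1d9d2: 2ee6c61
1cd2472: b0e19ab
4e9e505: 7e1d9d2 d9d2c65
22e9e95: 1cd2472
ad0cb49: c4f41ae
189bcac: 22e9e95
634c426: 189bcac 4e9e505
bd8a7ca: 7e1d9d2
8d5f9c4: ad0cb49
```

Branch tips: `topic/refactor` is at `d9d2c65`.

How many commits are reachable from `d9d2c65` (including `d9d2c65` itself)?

Walking parent pointers from d9d2c65: reachable set = {49a1d3b, 6d649c1, 80cf4b8, d9d2c65, f94817e}.
That is 5 commits.

5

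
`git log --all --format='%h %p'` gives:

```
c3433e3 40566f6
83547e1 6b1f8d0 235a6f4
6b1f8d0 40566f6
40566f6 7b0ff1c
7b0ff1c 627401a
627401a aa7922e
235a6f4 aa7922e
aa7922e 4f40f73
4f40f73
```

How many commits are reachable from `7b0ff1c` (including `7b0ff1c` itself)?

Walking parent pointers from 7b0ff1c: reachable set = {4f40f73, 627401a, 7b0ff1c, aa7922e}.
That is 4 commits.

4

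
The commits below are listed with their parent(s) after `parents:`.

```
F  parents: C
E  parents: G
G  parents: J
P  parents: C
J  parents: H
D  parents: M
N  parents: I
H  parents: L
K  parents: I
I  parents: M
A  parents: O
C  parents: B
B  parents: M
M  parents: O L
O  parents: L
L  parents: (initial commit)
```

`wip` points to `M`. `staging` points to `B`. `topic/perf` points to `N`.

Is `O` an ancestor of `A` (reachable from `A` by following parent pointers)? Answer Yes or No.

Ancestors of A (commits reachable by following parents): {A, L, O}.
O is in that set, so it is an ancestor of A.

Yes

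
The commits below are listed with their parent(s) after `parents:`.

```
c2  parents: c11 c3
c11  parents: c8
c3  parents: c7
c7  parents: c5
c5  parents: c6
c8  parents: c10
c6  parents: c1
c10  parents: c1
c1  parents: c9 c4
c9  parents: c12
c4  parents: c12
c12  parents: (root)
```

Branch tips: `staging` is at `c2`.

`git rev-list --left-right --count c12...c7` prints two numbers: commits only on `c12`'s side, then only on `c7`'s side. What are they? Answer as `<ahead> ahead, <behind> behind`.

0 ahead, 6 behind

Reachable from c12: {c12}.
Reachable from c7: {c1, c12, c4, c5, c6, c7, c9}.
Only in c12's history (ahead): {} — 0.
Only in c7's history (behind): {c1, c4, c5, c6, c7, c9} — 6.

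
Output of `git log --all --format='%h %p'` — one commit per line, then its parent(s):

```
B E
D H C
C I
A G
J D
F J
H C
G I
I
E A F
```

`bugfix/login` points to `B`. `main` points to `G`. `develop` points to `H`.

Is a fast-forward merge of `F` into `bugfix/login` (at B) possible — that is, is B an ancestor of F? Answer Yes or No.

No

A fast-forward from B to F is possible iff B is an ancestor of F.
Ancestors of F: {C, D, F, H, I, J}.
B is not among them, so fast-forward is not possible.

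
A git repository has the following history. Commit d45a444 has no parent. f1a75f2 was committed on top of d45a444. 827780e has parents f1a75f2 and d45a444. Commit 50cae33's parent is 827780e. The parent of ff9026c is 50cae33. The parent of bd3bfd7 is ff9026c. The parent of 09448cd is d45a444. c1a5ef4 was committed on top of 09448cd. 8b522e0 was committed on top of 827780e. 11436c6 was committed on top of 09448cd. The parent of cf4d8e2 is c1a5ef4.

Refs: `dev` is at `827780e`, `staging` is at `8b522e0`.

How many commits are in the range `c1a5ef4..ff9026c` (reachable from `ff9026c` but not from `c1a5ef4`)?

4

Reachable from ff9026c: {50cae33, 827780e, d45a444, f1a75f2, ff9026c}.
Reachable from c1a5ef4: {09448cd, c1a5ef4, d45a444}.
In ff9026c's history but not c1a5ef4's: {50cae33, 827780e, f1a75f2, ff9026c} — 4 commits.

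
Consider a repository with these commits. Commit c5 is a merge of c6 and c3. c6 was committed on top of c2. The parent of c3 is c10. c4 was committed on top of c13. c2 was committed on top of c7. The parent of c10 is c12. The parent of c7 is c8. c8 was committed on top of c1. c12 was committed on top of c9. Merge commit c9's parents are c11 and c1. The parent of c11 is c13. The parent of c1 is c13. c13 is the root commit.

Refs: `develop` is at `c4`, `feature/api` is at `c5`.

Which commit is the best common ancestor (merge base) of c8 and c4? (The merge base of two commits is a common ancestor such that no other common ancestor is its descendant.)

Ancestors of c8: {c1, c13, c8}.
Ancestors of c4: {c13, c4}.
Common ancestors: {c13}.
The only common ancestor is c13, so it is the merge base.

c13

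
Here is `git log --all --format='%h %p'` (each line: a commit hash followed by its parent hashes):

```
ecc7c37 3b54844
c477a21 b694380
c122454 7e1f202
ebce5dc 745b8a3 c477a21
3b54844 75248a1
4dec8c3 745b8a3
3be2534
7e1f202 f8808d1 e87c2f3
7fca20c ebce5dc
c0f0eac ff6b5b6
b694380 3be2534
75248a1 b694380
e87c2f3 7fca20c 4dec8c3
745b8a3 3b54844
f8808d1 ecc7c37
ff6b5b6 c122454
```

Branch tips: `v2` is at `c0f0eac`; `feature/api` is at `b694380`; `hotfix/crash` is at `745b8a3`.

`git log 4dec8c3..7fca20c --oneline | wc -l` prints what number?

Reachable from 7fca20c: {3b54844, 3be2534, 745b8a3, 75248a1, 7fca20c, b694380, c477a21, ebce5dc}.
Reachable from 4dec8c3: {3b54844, 3be2534, 4dec8c3, 745b8a3, 75248a1, b694380}.
In 7fca20c's history but not 4dec8c3's: {7fca20c, c477a21, ebce5dc} — 3 commits.

3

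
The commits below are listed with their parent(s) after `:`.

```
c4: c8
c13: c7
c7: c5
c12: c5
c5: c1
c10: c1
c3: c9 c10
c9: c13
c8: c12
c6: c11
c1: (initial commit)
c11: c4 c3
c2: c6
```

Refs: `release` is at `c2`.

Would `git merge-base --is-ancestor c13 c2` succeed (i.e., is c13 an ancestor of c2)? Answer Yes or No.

Yes

Ancestors of c2 (commits reachable by following parents): {c1, c10, c11, c12, c13, c2, c3, c4, c5, c6, c7, c8, c9}.
c13 is in that set, so it is an ancestor of c2.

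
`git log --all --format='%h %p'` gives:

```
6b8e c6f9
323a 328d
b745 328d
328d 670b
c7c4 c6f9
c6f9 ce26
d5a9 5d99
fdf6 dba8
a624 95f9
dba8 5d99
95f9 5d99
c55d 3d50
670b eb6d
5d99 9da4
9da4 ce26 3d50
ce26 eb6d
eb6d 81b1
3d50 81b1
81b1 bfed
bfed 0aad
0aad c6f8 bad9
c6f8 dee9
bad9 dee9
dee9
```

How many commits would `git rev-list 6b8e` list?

10

Walking parent pointers from 6b8e: reachable set = {0aad, 6b8e, 81b1, bad9, bfed, c6f8, c6f9, ce26, dee9, eb6d}.
That is 10 commits.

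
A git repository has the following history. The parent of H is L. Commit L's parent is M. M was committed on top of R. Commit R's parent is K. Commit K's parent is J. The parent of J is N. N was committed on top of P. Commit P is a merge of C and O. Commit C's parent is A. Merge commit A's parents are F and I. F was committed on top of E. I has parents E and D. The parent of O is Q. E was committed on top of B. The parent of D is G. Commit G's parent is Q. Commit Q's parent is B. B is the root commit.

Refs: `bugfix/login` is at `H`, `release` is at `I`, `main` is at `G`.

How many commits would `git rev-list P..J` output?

Reachable from J: {A, B, C, D, E, F, G, I, J, N, O, P, Q}.
Reachable from P: {A, B, C, D, E, F, G, I, O, P, Q}.
In J's history but not P's: {J, N} — 2 commits.

2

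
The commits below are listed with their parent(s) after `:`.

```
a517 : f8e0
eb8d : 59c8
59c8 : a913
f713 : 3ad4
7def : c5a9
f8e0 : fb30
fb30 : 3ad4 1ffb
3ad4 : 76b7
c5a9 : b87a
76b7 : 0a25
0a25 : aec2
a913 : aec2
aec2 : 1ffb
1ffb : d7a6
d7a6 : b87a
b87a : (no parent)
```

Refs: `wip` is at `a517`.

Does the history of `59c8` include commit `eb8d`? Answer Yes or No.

Ancestors of 59c8: {1ffb, 59c8, a913, aec2, b87a, d7a6}.
eb8d is not in that set, so it is not an ancestor of 59c8.

No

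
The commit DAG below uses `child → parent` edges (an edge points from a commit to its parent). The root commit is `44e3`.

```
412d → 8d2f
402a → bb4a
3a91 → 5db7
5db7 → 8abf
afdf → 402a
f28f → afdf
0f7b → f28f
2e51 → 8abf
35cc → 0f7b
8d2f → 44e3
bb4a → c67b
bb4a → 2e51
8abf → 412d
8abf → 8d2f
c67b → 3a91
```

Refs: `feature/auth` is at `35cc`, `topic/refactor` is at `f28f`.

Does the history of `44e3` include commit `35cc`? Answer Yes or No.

Ancestors of 44e3: {44e3}.
35cc is not in that set, so it is not an ancestor of 44e3.

No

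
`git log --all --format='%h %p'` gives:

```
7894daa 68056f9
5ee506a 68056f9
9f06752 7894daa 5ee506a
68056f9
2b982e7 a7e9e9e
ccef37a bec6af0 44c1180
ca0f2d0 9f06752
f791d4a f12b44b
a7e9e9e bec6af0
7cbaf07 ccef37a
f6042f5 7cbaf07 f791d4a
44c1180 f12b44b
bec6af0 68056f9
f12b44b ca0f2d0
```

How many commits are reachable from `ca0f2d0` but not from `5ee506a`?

3

Reachable from ca0f2d0: {5ee506a, 68056f9, 7894daa, 9f06752, ca0f2d0}.
Reachable from 5ee506a: {5ee506a, 68056f9}.
In ca0f2d0's history but not 5ee506a's: {7894daa, 9f06752, ca0f2d0} — 3 commits.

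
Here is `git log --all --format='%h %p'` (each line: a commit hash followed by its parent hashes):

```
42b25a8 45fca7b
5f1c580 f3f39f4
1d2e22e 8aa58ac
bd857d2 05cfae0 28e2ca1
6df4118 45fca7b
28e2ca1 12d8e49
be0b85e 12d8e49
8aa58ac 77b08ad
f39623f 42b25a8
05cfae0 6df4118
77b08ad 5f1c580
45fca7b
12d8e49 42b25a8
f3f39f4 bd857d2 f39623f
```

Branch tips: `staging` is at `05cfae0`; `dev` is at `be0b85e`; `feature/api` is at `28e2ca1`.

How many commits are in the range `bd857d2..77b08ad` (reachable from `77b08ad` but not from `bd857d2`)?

4

Reachable from 77b08ad: {05cfae0, 12d8e49, 28e2ca1, 42b25a8, 45fca7b, 5f1c580, 6df4118, 77b08ad, bd857d2, f39623f, f3f39f4}.
Reachable from bd857d2: {05cfae0, 12d8e49, 28e2ca1, 42b25a8, 45fca7b, 6df4118, bd857d2}.
In 77b08ad's history but not bd857d2's: {5f1c580, 77b08ad, f39623f, f3f39f4} — 4 commits.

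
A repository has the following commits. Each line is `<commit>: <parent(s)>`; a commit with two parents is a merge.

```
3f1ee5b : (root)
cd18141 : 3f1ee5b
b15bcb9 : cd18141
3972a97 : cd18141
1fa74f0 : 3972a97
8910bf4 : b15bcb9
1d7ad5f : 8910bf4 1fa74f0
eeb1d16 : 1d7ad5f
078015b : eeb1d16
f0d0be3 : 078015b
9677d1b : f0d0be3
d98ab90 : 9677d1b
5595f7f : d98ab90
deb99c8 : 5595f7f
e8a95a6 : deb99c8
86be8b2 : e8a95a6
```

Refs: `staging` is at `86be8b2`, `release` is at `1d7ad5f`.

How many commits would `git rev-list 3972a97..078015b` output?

Reachable from 078015b: {078015b, 1d7ad5f, 1fa74f0, 3972a97, 3f1ee5b, 8910bf4, b15bcb9, cd18141, eeb1d16}.
Reachable from 3972a97: {3972a97, 3f1ee5b, cd18141}.
In 078015b's history but not 3972a97's: {078015b, 1d7ad5f, 1fa74f0, 8910bf4, b15bcb9, eeb1d16} — 6 commits.

6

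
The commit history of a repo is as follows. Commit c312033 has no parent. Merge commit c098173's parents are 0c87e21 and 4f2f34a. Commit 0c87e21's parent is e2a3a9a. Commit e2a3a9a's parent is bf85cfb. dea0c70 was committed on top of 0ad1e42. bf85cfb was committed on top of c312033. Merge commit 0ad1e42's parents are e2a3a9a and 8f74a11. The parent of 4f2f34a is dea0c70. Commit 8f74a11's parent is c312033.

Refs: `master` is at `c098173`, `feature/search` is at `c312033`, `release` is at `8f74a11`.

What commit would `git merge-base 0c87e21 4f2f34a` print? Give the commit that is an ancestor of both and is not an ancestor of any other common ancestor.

e2a3a9a

Ancestors of 0c87e21: {0c87e21, bf85cfb, c312033, e2a3a9a}.
Ancestors of 4f2f34a: {0ad1e42, 4f2f34a, 8f74a11, bf85cfb, c312033, dea0c70, e2a3a9a}.
Common ancestors: {bf85cfb, c312033, e2a3a9a}.
Among these, e2a3a9a is not an ancestor of any other common ancestor — it is the merge base.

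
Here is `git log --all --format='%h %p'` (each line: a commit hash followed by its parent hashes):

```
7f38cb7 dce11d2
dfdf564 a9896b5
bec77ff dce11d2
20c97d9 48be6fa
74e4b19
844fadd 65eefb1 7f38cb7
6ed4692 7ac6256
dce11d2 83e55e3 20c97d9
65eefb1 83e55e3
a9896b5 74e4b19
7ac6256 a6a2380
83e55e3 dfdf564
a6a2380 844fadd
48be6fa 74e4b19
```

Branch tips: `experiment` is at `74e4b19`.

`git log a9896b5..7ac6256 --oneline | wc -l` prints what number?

Reachable from 7ac6256: {20c97d9, 48be6fa, 65eefb1, 74e4b19, 7ac6256, 7f38cb7, 83e55e3, 844fadd, a6a2380, a9896b5, dce11d2, dfdf564}.
Reachable from a9896b5: {74e4b19, a9896b5}.
In 7ac6256's history but not a9896b5's: {20c97d9, 48be6fa, 65eefb1, 7ac6256, 7f38cb7, 83e55e3, 844fadd, a6a2380, dce11d2, dfdf564} — 10 commits.

10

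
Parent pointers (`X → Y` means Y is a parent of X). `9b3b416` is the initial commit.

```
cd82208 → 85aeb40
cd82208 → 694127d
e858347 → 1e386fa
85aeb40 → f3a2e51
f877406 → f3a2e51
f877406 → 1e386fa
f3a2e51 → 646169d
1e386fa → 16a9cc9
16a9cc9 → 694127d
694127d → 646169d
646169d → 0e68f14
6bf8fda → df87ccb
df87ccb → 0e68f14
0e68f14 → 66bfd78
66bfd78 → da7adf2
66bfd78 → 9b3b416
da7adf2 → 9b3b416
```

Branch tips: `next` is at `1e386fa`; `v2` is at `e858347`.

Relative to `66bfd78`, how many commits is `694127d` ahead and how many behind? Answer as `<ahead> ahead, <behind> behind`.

Reachable from 694127d: {0e68f14, 646169d, 66bfd78, 694127d, 9b3b416, da7adf2}.
Reachable from 66bfd78: {66bfd78, 9b3b416, da7adf2}.
Only in 694127d's history (ahead): {0e68f14, 646169d, 694127d} — 3.
Only in 66bfd78's history (behind): {} — 0.

3 ahead, 0 behind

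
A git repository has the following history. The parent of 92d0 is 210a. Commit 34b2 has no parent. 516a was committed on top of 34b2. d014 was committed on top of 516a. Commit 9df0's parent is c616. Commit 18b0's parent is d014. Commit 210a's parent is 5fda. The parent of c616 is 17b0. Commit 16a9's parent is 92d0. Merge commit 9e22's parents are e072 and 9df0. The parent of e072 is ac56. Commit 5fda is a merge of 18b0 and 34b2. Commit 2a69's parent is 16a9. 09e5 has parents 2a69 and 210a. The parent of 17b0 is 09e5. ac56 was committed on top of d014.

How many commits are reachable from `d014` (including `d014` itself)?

Walking parent pointers from d014: reachable set = {34b2, 516a, d014}.
That is 3 commits.

3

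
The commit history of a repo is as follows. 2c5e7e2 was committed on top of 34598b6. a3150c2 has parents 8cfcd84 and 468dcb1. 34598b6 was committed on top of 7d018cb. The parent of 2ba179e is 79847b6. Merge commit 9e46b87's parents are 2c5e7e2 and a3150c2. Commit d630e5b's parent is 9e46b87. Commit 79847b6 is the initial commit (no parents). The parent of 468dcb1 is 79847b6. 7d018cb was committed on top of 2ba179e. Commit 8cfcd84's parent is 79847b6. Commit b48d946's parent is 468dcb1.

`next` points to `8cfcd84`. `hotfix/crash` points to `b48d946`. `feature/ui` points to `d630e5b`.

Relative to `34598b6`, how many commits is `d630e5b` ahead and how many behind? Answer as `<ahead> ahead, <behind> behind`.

6 ahead, 0 behind

Reachable from d630e5b: {2ba179e, 2c5e7e2, 34598b6, 468dcb1, 79847b6, 7d018cb, 8cfcd84, 9e46b87, a3150c2, d630e5b}.
Reachable from 34598b6: {2ba179e, 34598b6, 79847b6, 7d018cb}.
Only in d630e5b's history (ahead): {2c5e7e2, 468dcb1, 8cfcd84, 9e46b87, a3150c2, d630e5b} — 6.
Only in 34598b6's history (behind): {} — 0.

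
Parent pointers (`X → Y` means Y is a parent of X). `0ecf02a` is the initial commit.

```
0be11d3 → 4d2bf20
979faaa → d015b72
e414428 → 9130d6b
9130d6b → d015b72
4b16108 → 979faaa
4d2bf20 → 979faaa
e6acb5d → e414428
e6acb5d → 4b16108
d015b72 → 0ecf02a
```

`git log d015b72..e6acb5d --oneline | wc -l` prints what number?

5

Reachable from e6acb5d: {0ecf02a, 4b16108, 9130d6b, 979faaa, d015b72, e414428, e6acb5d}.
Reachable from d015b72: {0ecf02a, d015b72}.
In e6acb5d's history but not d015b72's: {4b16108, 9130d6b, 979faaa, e414428, e6acb5d} — 5 commits.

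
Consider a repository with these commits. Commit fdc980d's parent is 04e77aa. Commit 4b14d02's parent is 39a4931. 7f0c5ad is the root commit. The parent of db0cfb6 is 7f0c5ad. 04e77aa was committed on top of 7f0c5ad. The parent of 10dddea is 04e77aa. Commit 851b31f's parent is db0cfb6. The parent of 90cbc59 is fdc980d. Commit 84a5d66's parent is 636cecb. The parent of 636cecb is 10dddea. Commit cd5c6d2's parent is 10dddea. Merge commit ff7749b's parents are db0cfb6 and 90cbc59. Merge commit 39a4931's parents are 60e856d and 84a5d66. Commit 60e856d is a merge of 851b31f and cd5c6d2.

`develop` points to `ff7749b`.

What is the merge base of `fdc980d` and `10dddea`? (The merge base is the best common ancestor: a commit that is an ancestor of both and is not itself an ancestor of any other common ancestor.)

Ancestors of fdc980d: {04e77aa, 7f0c5ad, fdc980d}.
Ancestors of 10dddea: {04e77aa, 10dddea, 7f0c5ad}.
Common ancestors: {04e77aa, 7f0c5ad}.
Among these, 04e77aa is not an ancestor of any other common ancestor — it is the merge base.

04e77aa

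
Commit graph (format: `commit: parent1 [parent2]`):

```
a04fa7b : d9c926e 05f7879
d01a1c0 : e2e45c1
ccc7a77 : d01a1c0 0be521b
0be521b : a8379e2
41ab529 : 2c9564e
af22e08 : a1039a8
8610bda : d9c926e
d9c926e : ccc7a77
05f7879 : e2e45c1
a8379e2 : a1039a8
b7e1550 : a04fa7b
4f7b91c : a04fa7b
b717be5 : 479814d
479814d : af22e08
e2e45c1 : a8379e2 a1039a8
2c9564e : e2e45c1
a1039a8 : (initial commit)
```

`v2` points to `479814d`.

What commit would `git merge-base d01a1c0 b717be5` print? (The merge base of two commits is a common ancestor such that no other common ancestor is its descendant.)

a1039a8

Ancestors of d01a1c0: {a1039a8, a8379e2, d01a1c0, e2e45c1}.
Ancestors of b717be5: {479814d, a1039a8, af22e08, b717be5}.
Common ancestors: {a1039a8}.
The only common ancestor is a1039a8, so it is the merge base.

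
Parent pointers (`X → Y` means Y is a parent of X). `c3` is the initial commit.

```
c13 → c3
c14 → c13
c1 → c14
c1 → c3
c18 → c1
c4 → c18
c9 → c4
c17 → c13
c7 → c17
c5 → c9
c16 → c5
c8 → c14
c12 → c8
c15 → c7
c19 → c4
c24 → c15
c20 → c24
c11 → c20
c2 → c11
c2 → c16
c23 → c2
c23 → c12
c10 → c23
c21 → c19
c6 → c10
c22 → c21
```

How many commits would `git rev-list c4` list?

Walking parent pointers from c4: reachable set = {c1, c13, c14, c18, c3, c4}.
That is 6 commits.

6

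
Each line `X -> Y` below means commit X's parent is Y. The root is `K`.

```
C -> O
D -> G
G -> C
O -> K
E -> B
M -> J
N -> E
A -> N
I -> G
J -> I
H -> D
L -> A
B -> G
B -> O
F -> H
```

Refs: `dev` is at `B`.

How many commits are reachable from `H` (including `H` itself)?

Walking parent pointers from H: reachable set = {C, D, G, H, K, O}.
That is 6 commits.

6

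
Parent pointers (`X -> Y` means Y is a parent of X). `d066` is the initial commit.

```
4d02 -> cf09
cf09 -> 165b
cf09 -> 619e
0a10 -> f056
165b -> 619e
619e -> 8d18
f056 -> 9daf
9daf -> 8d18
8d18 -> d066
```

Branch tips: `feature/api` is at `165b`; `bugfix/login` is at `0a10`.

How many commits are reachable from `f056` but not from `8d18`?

Reachable from f056: {8d18, 9daf, d066, f056}.
Reachable from 8d18: {8d18, d066}.
In f056's history but not 8d18's: {9daf, f056} — 2 commits.

2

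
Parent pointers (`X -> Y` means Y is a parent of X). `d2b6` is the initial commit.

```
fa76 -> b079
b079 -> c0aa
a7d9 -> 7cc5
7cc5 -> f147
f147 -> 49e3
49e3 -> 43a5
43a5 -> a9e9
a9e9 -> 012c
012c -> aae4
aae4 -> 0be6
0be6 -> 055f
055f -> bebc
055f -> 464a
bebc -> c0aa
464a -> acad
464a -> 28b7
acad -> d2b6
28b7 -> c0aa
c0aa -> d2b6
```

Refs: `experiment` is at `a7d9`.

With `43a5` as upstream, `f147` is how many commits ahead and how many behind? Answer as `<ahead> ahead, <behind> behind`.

Reachable from f147: {012c, 055f, 0be6, 28b7, 43a5, 464a, 49e3, a9e9, aae4, acad, bebc, c0aa, d2b6, f147}.
Reachable from 43a5: {012c, 055f, 0be6, 28b7, 43a5, 464a, a9e9, aae4, acad, bebc, c0aa, d2b6}.
Only in f147's history (ahead): {49e3, f147} — 2.
Only in 43a5's history (behind): {} — 0.

2 ahead, 0 behind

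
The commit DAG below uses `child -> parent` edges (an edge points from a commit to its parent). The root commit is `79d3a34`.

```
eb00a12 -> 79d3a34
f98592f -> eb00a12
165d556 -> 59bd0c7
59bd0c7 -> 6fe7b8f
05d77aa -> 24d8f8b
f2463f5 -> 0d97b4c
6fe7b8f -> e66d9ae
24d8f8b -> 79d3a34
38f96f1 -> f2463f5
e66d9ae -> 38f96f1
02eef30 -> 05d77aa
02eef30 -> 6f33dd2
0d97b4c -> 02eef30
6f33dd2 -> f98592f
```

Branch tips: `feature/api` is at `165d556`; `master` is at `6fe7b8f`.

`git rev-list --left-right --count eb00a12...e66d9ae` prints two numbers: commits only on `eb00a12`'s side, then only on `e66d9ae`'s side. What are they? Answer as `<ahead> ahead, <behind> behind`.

0 ahead, 9 behind

Reachable from eb00a12: {79d3a34, eb00a12}.
Reachable from e66d9ae: {02eef30, 05d77aa, 0d97b4c, 24d8f8b, 38f96f1, 6f33dd2, 79d3a34, e66d9ae, eb00a12, f2463f5, f98592f}.
Only in eb00a12's history (ahead): {} — 0.
Only in e66d9ae's history (behind): {02eef30, 05d77aa, 0d97b4c, 24d8f8b, 38f96f1, 6f33dd2, e66d9ae, f2463f5, f98592f} — 9.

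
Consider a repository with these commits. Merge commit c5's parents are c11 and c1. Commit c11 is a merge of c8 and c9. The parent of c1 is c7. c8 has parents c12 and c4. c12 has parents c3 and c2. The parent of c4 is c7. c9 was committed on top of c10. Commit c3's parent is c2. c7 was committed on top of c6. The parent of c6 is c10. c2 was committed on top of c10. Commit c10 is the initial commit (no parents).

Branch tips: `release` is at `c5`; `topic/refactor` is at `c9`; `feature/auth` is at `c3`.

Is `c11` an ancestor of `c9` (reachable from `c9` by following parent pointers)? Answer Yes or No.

No

Ancestors of c9: {c10, c9}.
c11 is not in that set, so it is not an ancestor of c9.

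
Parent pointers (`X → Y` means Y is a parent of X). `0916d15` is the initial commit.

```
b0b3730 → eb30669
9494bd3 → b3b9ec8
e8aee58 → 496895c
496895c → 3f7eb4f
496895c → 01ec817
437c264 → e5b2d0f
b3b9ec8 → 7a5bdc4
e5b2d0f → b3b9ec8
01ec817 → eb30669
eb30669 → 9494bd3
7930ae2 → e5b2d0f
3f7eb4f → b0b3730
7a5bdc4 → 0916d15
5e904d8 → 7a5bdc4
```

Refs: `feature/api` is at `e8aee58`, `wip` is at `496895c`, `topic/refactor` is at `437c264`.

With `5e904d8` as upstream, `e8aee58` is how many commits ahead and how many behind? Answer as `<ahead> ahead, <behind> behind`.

Reachable from e8aee58: {01ec817, 0916d15, 3f7eb4f, 496895c, 7a5bdc4, 9494bd3, b0b3730, b3b9ec8, e8aee58, eb30669}.
Reachable from 5e904d8: {0916d15, 5e904d8, 7a5bdc4}.
Only in e8aee58's history (ahead): {01ec817, 3f7eb4f, 496895c, 9494bd3, b0b3730, b3b9ec8, e8aee58, eb30669} — 8.
Only in 5e904d8's history (behind): {5e904d8} — 1.

8 ahead, 1 behind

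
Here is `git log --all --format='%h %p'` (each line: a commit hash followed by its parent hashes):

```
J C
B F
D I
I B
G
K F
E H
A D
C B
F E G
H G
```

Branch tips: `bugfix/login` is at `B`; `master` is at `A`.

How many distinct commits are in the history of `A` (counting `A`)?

Walking parent pointers from A: reachable set = {A, B, D, E, F, G, H, I}.
That is 8 commits.

8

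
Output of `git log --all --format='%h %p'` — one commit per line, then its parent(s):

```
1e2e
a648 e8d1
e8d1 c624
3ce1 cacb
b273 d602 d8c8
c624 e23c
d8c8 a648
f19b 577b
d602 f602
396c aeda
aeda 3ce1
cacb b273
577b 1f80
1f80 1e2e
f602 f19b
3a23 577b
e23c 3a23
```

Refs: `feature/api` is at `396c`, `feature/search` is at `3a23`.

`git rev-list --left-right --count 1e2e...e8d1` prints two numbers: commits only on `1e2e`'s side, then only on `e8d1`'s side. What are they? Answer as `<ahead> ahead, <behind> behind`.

0 ahead, 6 behind

Reachable from 1e2e: {1e2e}.
Reachable from e8d1: {1e2e, 1f80, 3a23, 577b, c624, e23c, e8d1}.
Only in 1e2e's history (ahead): {} — 0.
Only in e8d1's history (behind): {1f80, 3a23, 577b, c624, e23c, e8d1} — 6.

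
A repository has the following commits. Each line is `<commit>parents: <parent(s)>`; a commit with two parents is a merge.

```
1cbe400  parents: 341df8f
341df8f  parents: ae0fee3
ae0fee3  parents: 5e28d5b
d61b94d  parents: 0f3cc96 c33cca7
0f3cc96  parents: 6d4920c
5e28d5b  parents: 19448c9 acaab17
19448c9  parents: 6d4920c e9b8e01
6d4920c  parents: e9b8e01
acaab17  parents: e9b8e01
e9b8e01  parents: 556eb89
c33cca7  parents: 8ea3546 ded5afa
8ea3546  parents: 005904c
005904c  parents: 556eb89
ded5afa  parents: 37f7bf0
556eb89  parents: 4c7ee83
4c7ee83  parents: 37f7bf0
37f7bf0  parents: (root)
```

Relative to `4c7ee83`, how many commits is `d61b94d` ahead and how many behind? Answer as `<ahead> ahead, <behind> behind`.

Reachable from d61b94d: {005904c, 0f3cc96, 37f7bf0, 4c7ee83, 556eb89, 6d4920c, 8ea3546, c33cca7, d61b94d, ded5afa, e9b8e01}.
Reachable from 4c7ee83: {37f7bf0, 4c7ee83}.
Only in d61b94d's history (ahead): {005904c, 0f3cc96, 556eb89, 6d4920c, 8ea3546, c33cca7, d61b94d, ded5afa, e9b8e01} — 9.
Only in 4c7ee83's history (behind): {} — 0.

9 ahead, 0 behind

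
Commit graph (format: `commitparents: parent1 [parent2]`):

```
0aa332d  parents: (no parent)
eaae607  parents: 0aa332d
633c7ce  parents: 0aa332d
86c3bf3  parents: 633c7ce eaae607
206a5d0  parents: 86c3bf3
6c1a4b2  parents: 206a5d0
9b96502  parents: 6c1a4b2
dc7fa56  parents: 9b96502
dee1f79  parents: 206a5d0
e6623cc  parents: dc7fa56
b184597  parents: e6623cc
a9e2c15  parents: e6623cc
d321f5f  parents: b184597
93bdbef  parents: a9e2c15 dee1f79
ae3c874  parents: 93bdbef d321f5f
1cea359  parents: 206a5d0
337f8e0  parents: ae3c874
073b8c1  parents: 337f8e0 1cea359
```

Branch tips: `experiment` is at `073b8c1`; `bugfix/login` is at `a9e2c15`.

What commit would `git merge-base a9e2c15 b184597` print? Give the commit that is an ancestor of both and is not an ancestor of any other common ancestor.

Ancestors of a9e2c15: {0aa332d, 206a5d0, 633c7ce, 6c1a4b2, 86c3bf3, 9b96502, a9e2c15, dc7fa56, e6623cc, eaae607}.
Ancestors of b184597: {0aa332d, 206a5d0, 633c7ce, 6c1a4b2, 86c3bf3, 9b96502, b184597, dc7fa56, e6623cc, eaae607}.
Common ancestors: {0aa332d, 206a5d0, 633c7ce, 6c1a4b2, 86c3bf3, 9b96502, dc7fa56, e6623cc, eaae607}.
Among these, e6623cc is not an ancestor of any other common ancestor — it is the merge base.

e6623cc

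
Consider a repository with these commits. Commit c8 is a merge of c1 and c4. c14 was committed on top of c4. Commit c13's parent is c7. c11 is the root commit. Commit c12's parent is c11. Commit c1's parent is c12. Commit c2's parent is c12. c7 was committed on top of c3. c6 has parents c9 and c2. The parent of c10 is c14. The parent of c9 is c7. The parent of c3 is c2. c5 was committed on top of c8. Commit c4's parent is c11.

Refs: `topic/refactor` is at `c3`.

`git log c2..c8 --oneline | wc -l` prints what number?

3

Reachable from c8: {c1, c11, c12, c4, c8}.
Reachable from c2: {c11, c12, c2}.
In c8's history but not c2's: {c1, c4, c8} — 3 commits.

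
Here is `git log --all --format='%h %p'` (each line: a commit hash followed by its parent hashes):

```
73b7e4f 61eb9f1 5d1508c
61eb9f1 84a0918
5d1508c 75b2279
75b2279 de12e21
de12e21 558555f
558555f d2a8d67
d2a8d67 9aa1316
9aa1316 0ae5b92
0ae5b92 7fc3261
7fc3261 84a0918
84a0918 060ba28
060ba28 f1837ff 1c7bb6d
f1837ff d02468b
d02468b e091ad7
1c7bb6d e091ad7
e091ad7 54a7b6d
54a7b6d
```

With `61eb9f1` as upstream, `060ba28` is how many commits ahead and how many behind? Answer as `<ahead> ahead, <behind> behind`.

0 ahead, 2 behind

Reachable from 060ba28: {060ba28, 1c7bb6d, 54a7b6d, d02468b, e091ad7, f1837ff}.
Reachable from 61eb9f1: {060ba28, 1c7bb6d, 54a7b6d, 61eb9f1, 84a0918, d02468b, e091ad7, f1837ff}.
Only in 060ba28's history (ahead): {} — 0.
Only in 61eb9f1's history (behind): {61eb9f1, 84a0918} — 2.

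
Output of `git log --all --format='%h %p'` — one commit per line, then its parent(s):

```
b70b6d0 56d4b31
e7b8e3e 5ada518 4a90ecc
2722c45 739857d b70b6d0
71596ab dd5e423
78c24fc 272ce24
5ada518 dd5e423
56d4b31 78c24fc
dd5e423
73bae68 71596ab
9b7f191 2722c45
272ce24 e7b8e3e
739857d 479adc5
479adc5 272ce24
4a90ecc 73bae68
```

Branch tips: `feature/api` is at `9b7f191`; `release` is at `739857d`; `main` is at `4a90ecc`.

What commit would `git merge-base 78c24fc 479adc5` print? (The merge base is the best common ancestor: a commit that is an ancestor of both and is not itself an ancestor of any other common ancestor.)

272ce24

Ancestors of 78c24fc: {272ce24, 4a90ecc, 5ada518, 71596ab, 73bae68, 78c24fc, dd5e423, e7b8e3e}.
Ancestors of 479adc5: {272ce24, 479adc5, 4a90ecc, 5ada518, 71596ab, 73bae68, dd5e423, e7b8e3e}.
Common ancestors: {272ce24, 4a90ecc, 5ada518, 71596ab, 73bae68, dd5e423, e7b8e3e}.
Among these, 272ce24 is not an ancestor of any other common ancestor — it is the merge base.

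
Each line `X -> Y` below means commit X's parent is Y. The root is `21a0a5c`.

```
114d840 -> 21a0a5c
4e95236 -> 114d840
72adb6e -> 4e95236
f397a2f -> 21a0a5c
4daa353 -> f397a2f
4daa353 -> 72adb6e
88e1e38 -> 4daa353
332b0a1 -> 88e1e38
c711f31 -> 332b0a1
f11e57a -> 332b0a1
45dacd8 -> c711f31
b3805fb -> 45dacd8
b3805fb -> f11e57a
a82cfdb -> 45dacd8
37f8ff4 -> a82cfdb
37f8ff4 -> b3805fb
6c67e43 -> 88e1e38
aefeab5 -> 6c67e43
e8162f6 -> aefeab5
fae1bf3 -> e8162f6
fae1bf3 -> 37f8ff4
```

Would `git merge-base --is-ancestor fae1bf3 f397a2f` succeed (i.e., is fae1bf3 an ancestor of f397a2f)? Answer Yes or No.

No

Ancestors of f397a2f: {21a0a5c, f397a2f}.
fae1bf3 is not in that set, so it is not an ancestor of f397a2f.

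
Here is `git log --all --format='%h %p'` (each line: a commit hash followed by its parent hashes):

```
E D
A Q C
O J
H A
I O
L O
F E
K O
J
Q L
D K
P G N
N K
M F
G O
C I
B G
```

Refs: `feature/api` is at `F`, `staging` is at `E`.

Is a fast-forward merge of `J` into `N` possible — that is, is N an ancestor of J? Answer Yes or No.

A fast-forward from N to J is possible iff N is an ancestor of J.
Ancestors of J: {J}.
N is not among them, so fast-forward is not possible.

No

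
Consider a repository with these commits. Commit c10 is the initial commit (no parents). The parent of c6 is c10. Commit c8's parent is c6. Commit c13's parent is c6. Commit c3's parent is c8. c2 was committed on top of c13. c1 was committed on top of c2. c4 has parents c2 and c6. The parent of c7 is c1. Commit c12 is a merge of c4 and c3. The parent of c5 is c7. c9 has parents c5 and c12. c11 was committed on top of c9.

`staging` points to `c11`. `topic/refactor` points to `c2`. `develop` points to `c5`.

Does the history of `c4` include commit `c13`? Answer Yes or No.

Yes

Ancestors of c4 (commits reachable by following parents): {c10, c13, c2, c4, c6}.
c13 is in that set, so it is an ancestor of c4.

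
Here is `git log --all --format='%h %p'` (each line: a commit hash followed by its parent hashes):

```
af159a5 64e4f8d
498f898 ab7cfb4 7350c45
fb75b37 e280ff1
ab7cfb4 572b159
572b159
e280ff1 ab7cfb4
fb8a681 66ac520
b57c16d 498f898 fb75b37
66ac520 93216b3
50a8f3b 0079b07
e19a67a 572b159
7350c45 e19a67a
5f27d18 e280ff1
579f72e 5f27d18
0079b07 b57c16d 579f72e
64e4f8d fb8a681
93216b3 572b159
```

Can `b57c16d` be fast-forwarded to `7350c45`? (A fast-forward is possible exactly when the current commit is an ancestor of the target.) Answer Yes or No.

A fast-forward from b57c16d to 7350c45 is possible iff b57c16d is an ancestor of 7350c45.
Ancestors of 7350c45: {572b159, 7350c45, e19a67a}.
b57c16d is not among them, so fast-forward is not possible.

No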